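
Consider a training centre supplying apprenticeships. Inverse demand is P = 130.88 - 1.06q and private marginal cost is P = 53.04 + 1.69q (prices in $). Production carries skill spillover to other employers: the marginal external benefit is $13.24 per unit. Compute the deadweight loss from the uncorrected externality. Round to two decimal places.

DWL = $31.87

Market equilibrium (private): 53.04 + 1.69q = 130.88 - 1.06q → q_m = 28.3055.
Social marginal cost = private MC − MEB = 39.80 + 1.69q.
Set SMC = demand: 39.80 + 1.69q = 130.88 - 1.06q → q* = 33.1200.
The welfare-loss triangle has base |q_m − q*| and height MEB(q_m) (the vertical gap between SMC and demand is zero at q* and MEB at q_m).
DWL = ½ × 4.8145 × 13.2400 = 31.8720.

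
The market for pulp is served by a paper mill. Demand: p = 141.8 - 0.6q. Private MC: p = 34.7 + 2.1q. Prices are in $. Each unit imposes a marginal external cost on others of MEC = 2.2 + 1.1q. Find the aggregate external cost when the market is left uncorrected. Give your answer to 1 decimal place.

$952.7

Market equilibrium (private): 34.7 + 2.1q = 141.8 - 0.6q → q_m = 39.6667.
Total external cost = ∫₀^{q_m} (2.2 + 1.1q) dq = 2.2×39.6667 + ½×1.1×39.6667² = 952.6626.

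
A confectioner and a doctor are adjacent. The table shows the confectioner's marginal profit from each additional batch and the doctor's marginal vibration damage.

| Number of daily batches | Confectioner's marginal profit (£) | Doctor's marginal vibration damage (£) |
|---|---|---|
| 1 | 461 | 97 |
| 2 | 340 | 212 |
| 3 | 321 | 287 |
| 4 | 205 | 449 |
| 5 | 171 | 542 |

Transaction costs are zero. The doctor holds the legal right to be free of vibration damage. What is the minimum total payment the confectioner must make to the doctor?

£596

Efficient level: marginal profit ≥ marginal vibration damage through level 3, so k* = 3.
With the doctor holding the right, the confectioner must at least compensate total damage at k*: 97 + 212 + 287 = 596.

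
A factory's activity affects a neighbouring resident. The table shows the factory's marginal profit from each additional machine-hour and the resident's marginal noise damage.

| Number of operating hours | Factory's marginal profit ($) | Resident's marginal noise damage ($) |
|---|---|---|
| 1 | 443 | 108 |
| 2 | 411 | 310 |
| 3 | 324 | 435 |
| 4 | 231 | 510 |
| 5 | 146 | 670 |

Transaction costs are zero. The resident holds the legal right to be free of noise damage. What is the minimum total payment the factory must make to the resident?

Efficient level: marginal profit ≥ marginal noise damage through level 2, so k* = 2.
With the resident holding the right, the factory must at least compensate total damage at k*: 108 + 310 = 418.

$418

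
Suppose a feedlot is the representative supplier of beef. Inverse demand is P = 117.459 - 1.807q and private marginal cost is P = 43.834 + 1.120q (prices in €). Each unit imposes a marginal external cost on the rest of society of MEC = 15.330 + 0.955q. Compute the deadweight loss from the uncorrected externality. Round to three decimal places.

DWL = €199.455

Market equilibrium (private): 43.834 + 1.120q = 117.459 - 1.807q → q_m = 25.1537.
Social marginal cost = private MC + MEC = 59.164 + 2.075q.
Set SMC = demand: 59.164 + 2.075q = 117.459 - 1.807q → q* = 15.0167.
The loss is the area between SMC and demand from q* to q_m; with linear curves that's a triangle of height MEC(q_m).
DWL = ½ × 10.1370 × 39.3518 = 199.4546.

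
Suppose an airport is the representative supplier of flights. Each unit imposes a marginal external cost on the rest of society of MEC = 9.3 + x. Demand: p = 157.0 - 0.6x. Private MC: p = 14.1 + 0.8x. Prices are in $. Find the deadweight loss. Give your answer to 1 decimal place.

DWL = $2584.1

Market equilibrium (private): 14.1 + 0.8x = 157.0 - 0.6x → x_m = 102.0714.
Social marginal cost = private MC + MEC = 23.4 + 1.8x.
Set SMC = demand: 23.4 + 1.8x = 157.0 - 0.6x → x* = 55.6667.
The loss is the area between SMC and demand from x* to x_m; with linear curves that's a triangle of height MEC(x_m).
DWL = ½ × 46.4047 × 111.3714 = 2584.0782.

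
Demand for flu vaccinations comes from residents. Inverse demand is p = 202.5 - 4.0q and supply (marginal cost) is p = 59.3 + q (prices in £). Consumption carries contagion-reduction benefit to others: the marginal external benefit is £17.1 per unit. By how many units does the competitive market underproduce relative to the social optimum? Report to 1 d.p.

3.4 units

Market equilibrium (private): 59.3 + q = 202.5 - 4.0q → q_m = 28.6400.
Social marginal benefit = demand + MEB = 219.6 - 4.0q.
Set SMB = MC: 219.6 - 4.0q = 59.3 + q → q* = 32.0600.
Gap = |28.6400 − 32.0600| = 3.4200.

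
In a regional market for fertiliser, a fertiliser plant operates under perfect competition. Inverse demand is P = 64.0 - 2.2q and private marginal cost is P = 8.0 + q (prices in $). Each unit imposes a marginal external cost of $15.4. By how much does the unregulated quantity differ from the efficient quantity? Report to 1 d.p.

Market equilibrium (private): 8.0 + q = 64.0 - 2.2q → q_m = 17.5000.
Social marginal cost = private MC + MEC = 23.4 + q.
Set SMC = demand: 23.4 + q = 64.0 - 2.2q → q* = 12.6875.
Gap = |17.5000 − 12.6875| = 4.8125.

4.8 units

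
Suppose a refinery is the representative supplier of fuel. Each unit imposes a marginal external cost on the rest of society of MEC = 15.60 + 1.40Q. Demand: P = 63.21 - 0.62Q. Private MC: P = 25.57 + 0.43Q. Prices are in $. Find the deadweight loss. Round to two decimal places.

DWL = $883.24

Market equilibrium (private): 25.57 + 0.43Q = 63.21 - 0.62Q → Q_m = 35.8476.
Social marginal cost = private MC + MEC = 41.17 + 1.83Q.
Set SMC = demand: 41.17 + 1.83Q = 63.21 - 0.62Q → Q* = 8.9959.
Between Q* and Q_m the wedge SMC − demand runs linearly from 0 to MEC(Q_m), so the loss is a triangle.
DWL = ½ × 26.8517 × 65.7867 = 883.2424.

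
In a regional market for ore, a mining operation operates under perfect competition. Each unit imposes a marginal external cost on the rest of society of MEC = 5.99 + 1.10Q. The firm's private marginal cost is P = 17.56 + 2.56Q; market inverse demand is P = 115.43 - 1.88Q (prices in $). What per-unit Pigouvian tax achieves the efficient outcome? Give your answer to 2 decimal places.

Social marginal cost = private MC + MEC = 23.55 + 3.66Q.
Set SMC = demand: 23.55 + 3.66Q = 115.43 - 1.88Q → Q* = 16.5848.
The Pigouvian tax equals MEC at Q*: 5.99 + 1.10×16.5848 = 24.2333.

tax = $24.23 per unit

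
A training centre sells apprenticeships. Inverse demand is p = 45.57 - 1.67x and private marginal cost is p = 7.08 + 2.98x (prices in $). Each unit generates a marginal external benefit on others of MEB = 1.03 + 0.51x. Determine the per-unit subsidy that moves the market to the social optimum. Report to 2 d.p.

subsidy = $5.90 per unit

Social marginal cost = private MC − MEB = 6.05 + 2.47x.
Set SMC = demand: 6.05 + 2.47x = 45.57 - 1.67x → x* = 9.5459.
The Pigouvian subsidy equals MEB at x*: 1.03 + 0.51×9.5459 = 5.8984.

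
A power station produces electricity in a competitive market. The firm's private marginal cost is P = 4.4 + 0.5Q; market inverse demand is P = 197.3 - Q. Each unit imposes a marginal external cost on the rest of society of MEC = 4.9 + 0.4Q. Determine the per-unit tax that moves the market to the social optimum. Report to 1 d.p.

Social marginal cost = private MC + MEC = 9.3 + 0.9Q.
Set SMC = demand: 9.3 + 0.9Q = 197.3 - Q → Q* = 98.9474.
The Pigouvian tax equals MEC at Q*: 4.9 + 0.4×98.9474 = 44.4790.

tax = 44.5 per unit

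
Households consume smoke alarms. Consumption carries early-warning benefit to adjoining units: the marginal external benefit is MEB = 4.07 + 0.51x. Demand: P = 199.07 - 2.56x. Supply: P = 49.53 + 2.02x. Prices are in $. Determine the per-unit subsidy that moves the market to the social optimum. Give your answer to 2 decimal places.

Social marginal benefit = demand + MEB = 203.14 - 2.05x.
Set SMB = MC: 203.14 - 2.05x = 49.53 + 2.02x → x* = 37.7420.
The Pigouvian subsidy equals MEB at x*: 4.07 + 0.51×37.7420 = 23.3184.

subsidy = $23.32 per unit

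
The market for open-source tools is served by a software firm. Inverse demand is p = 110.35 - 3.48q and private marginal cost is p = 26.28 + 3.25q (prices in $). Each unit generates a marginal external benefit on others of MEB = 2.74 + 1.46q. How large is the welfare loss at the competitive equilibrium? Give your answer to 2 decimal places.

Market equilibrium (private): 26.28 + 3.25q = 110.35 - 3.48q → q_m = 12.4918.
Social marginal cost = private MC − MEB = 23.54 + 1.79q.
Set SMC = demand: 23.54 + 1.79q = 110.35 - 3.48q → q* = 16.4725.
Height of the DWL triangle at q_m is demand(q_m) − SMC(q_m) = MEB(q_m) = 20.9781.
DWL = ½ × 3.9807 × 20.9781 = 41.7538.

DWL = $41.75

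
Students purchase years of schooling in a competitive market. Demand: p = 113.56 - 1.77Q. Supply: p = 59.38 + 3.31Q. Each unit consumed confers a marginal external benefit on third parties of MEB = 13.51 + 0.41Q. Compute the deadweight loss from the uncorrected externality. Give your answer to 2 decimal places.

DWL = 34.24

Market equilibrium (private): 59.38 + 3.31Q = 113.56 - 1.77Q → Q_m = 10.6654.
Social marginal benefit = demand + MEB = 127.07 - 1.36Q.
Set SMB = MC: 127.07 - 1.36Q = 59.38 + 3.31Q → Q* = 14.4946.
The loss is the area between SMB and MC from Q* to Q_m; with linear curves that's a triangle of height MEB(Q_m).
DWL = ½ × 3.8292 × 17.8828 = 34.2384.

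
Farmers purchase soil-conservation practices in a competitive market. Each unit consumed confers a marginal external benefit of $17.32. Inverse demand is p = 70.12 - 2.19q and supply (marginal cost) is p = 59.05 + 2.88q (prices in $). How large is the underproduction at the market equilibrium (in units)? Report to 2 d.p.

3.42 units

Market equilibrium (private): 59.05 + 2.88q = 70.12 - 2.19q → q_m = 2.1834.
Social marginal benefit = demand + MEB = 87.44 - 2.19q.
Set SMB = MC: 87.44 - 2.19q = 59.05 + 2.88q → q* = 5.5996.
Gap = |2.1834 − 5.5996| = 3.4162.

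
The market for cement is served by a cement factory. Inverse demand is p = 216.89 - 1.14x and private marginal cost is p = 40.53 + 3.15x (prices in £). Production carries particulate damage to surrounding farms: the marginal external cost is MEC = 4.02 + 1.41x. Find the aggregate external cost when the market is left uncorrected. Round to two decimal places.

£1356.71

Market equilibrium (private): 40.53 + 3.15x = 216.89 - 1.14x → x_m = 41.1096.
Total external cost = ∫₀^{x_m} (4.02 + 1.41x) dx = 4.02×41.1096 + ½×1.41×41.1096² = 1356.7100.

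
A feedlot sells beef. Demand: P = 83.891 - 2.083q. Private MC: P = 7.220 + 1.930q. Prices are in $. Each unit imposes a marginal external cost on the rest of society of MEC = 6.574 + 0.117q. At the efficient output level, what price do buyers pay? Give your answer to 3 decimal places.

P = $48.537

Social marginal cost = private MC + MEC = 13.794 + 2.047q.
Set SMC = demand: 13.794 + 2.047q = 83.891 - 2.083q → q* = 16.9726.
Consumer price on the demand curve at q*: 83.891 − 2.083×16.9726 = 48.5371.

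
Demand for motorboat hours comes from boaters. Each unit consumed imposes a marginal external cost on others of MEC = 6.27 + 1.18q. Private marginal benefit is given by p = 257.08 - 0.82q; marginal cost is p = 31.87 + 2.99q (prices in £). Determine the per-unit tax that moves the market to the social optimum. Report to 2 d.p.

tax = £58.04 per unit

Social marginal benefit = demand − MEC = 250.81 - 2.00q.
Set SMB = MC: 250.81 - 2.00q = 31.87 + 2.99q → q* = 43.8758.
The Pigouvian tax equals MEC at q*: 6.27 + 1.18×43.8758 = 58.0434.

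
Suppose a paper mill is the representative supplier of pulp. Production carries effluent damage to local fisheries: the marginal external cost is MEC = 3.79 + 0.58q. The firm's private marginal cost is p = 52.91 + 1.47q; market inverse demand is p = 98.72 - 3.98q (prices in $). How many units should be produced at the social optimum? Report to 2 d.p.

q* = 6.97

Social marginal cost = private MC + MEC = 56.70 + 2.05q.
Set SMC = demand: 56.70 + 2.05q = 98.72 - 3.98q → q* = 6.9685.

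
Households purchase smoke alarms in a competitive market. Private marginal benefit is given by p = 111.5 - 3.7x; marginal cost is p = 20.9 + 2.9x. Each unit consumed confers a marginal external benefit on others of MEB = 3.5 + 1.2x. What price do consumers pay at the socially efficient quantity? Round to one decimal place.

P = 47.0

Social marginal benefit = demand + MEB = 115.0 - 2.5x.
Set SMB = MC: 115.0 - 2.5x = 20.9 + 2.9x → x* = 17.4259.
Consumer price on the demand curve at x*: 111.5 − 3.7×17.4259 = 47.0242.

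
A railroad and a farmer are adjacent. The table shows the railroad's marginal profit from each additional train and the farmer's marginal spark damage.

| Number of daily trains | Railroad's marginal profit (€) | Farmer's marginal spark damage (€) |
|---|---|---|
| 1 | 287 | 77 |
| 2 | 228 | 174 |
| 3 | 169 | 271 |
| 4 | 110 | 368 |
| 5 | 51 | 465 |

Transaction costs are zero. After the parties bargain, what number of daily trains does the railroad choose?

2

Bargaining reaches the level where marginal profit last exceeds marginal spark damage.
That holds through level 2 (228 ≥ 174) but not at 3 (169 < 271).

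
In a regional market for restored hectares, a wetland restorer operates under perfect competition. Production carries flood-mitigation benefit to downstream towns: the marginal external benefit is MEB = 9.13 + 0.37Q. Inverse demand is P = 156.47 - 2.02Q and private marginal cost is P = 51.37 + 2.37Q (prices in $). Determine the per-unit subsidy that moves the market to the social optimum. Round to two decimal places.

Social marginal cost = private MC − MEB = 42.24 + 2.00Q.
Set SMC = demand: 42.24 + 2.00Q = 156.47 - 2.02Q → Q* = 28.4154.
The Pigouvian subsidy equals MEB at Q*: 9.13 + 0.37×28.4154 = 19.6437.

subsidy = $19.64 per unit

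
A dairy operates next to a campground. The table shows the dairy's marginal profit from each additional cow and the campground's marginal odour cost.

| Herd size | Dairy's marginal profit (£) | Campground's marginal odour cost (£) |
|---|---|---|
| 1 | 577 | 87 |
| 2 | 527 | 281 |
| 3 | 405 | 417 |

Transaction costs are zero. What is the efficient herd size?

2

Bargaining reaches the level where marginal profit last exceeds marginal odour cost.
That holds through level 2 (527 ≥ 281) but not at 3 (405 < 417).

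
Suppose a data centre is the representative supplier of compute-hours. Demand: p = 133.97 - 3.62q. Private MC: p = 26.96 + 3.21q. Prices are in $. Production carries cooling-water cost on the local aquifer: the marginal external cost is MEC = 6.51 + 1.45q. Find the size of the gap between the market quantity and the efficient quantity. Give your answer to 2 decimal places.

3.53 units

Market equilibrium (private): 26.96 + 3.21q = 133.97 - 3.62q → q_m = 15.6676.
Social marginal cost = private MC + MEC = 33.47 + 4.66q.
Set SMC = demand: 33.47 + 4.66q = 133.97 - 3.62q → q* = 12.1377.
Gap = |15.6676 − 12.1377| = 3.5299.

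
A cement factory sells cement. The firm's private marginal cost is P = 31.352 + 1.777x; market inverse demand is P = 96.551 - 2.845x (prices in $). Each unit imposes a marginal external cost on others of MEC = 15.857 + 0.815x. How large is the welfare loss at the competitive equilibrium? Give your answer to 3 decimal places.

Market equilibrium (private): 31.352 + 1.777x = 96.551 - 2.845x → x_m = 14.1062.
Social marginal cost = private MC + MEC = 47.209 + 2.592x.
Set SMC = demand: 47.209 + 2.592x = 96.551 - 2.845x → x* = 9.0752.
Height of the DWL triangle at x_m is SMC(x_m) − demand(x_m) = MEC(x_m) = 27.3536.
DWL = ½ × 5.0310 × 27.3536 = 68.8080.

DWL = $68.808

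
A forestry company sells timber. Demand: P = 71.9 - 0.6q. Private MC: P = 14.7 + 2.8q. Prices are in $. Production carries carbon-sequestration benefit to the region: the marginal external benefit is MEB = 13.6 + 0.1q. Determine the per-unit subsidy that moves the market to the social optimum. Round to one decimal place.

Social marginal cost = private MC − MEB = 1.1 + 2.7q.
Set SMC = demand: 1.1 + 2.7q = 71.9 - 0.6q → q* = 21.4545.
The Pigouvian subsidy equals MEB at q*: 13.6 + 0.1×21.4545 = 15.7455.

subsidy = $15.7 per unit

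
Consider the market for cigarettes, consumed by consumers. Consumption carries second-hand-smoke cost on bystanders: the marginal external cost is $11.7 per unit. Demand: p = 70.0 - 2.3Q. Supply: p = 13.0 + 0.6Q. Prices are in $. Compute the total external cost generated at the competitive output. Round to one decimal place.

Market equilibrium (private): 13.0 + 0.6Q = 70.0 - 2.3Q → Q_m = 19.6552.
Total external cost = MEC × Q_m = 11.7 × 19.6552 = 229.9658.

$230.0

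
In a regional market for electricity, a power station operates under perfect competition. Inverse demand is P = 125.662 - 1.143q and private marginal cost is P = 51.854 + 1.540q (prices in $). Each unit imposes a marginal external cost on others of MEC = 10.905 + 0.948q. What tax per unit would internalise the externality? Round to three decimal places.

Social marginal cost = private MC + MEC = 62.759 + 2.488q.
Set SMC = demand: 62.759 + 2.488q = 125.662 - 1.143q → q* = 17.3239.
The Pigouvian tax equals MEC at q*: 10.905 + 0.948×17.3239 = 27.3281.

tax = $27.328 per unit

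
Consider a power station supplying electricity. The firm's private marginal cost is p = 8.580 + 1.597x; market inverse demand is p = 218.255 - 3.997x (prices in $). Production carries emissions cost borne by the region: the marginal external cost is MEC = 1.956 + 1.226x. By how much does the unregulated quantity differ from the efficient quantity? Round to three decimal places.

Market equilibrium (private): 8.580 + 1.597x = 218.255 - 3.997x → x_m = 37.4821.
Social marginal cost = private MC + MEC = 10.536 + 2.823x.
Set SMC = demand: 10.536 + 2.823x = 218.255 - 3.997x → x* = 30.4573.
Gap = |37.4821 − 30.4573| = 7.0248.

7.025 units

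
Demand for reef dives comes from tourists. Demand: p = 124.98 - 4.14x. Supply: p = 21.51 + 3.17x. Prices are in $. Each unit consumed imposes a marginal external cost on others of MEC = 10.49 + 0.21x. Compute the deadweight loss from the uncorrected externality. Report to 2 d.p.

Market equilibrium (private): 21.51 + 3.17x = 124.98 - 4.14x → x_m = 14.1546.
Social marginal benefit = demand − MEC = 114.49 - 4.35x.
Set SMB = MC: 114.49 - 4.35x = 21.51 + 3.17x → x* = 12.3644.
The welfare-loss triangle has base |x_m − x*| and height MEC(x_m) (the vertical gap between SMB and MC is zero at x* and MEC at x_m).
DWL = ½ × 1.7902 × 13.4625 = 12.0503.

DWL = $12.05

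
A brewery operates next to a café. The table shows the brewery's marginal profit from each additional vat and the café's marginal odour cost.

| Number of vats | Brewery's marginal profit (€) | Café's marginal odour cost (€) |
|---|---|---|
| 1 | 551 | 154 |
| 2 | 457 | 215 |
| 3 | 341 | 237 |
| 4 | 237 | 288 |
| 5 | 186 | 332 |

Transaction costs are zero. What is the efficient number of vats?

3

Bargaining reaches the level where marginal profit last exceeds marginal odour cost.
That holds through level 3 (341 ≥ 237) but not at 4 (237 < 288).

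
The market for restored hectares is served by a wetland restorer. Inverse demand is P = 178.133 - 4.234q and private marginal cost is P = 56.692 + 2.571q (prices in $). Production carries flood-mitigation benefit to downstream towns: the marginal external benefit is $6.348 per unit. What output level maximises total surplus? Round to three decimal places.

q* = 18.779

Social marginal cost = private MC − MEB = 50.344 + 2.571q.
Set SMC = demand: 50.344 + 2.571q = 178.133 - 4.234q → q* = 18.7787.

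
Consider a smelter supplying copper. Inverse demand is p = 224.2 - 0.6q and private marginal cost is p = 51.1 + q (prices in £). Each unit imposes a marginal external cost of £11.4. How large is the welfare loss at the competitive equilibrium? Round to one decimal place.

DWL = £40.6

Market equilibrium (private): 51.1 + q = 224.2 - 0.6q → q_m = 108.1875.
Social marginal cost = private MC + MEC = 62.5 + q.
Set SMC = demand: 62.5 + q = 224.2 - 0.6q → q* = 101.0625.
Between q* and q_m the wedge SMC − demand runs linearly from 0 to MEC(q_m), so the loss is a triangle.
DWL = ½ × 7.1250 × 11.4000 = 40.6125.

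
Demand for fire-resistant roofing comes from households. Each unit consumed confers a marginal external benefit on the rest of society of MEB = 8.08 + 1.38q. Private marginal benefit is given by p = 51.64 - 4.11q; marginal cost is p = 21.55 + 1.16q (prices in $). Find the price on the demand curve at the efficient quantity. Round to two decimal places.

Social marginal benefit = demand + MEB = 59.72 - 2.73q.
Set SMB = MC: 59.72 - 2.73q = 21.55 + 1.16q → q* = 9.8123.
Consumer price on the demand curve at q*: 51.64 − 4.11×9.8123 = 11.3114.

P = $11.31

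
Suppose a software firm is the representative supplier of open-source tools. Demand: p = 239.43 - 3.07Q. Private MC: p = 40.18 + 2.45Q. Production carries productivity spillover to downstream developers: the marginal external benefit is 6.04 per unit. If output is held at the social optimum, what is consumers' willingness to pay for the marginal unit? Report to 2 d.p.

P = 125.26

Social marginal cost = private MC − MEB = 34.14 + 2.45Q.
Set SMC = demand: 34.14 + 2.45Q = 239.43 - 3.07Q → Q* = 37.1902.
Consumer price on the demand curve at Q*: 239.43 − 3.07×37.1902 = 125.2561.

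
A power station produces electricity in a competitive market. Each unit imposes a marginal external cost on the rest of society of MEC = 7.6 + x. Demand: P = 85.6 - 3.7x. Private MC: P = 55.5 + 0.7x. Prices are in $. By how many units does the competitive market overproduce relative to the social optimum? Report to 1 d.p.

Market equilibrium (private): 55.5 + 0.7x = 85.6 - 3.7x → x_m = 6.8409.
Social marginal cost = private MC + MEC = 63.1 + 1.7x.
Set SMC = demand: 63.1 + 1.7x = 85.6 - 3.7x → x* = 4.1667.
Gap = |6.8409 − 4.1667| = 2.6742.

2.7 units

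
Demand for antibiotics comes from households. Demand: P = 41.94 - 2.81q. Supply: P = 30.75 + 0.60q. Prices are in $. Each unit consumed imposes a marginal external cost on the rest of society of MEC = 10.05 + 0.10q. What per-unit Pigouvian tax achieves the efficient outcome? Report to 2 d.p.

tax = $10.08 per unit

Social marginal benefit = demand − MEC = 31.89 - 2.91q.
Set SMB = MC: 31.89 - 2.91q = 30.75 + 0.60q → q* = 0.3248.
The Pigouvian tax equals MEC at q*: 10.05 + 0.10×0.3248 = 10.0825.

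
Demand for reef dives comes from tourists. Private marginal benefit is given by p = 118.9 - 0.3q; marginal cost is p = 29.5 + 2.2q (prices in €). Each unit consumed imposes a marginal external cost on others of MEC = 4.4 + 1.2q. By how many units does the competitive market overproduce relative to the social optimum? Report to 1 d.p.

Market equilibrium (private): 29.5 + 2.2q = 118.9 - 0.3q → q_m = 35.7600.
Social marginal benefit = demand − MEC = 114.5 - 1.5q.
Set SMB = MC: 114.5 - 1.5q = 29.5 + 2.2q → q* = 22.9730.
Gap = |35.7600 − 22.9730| = 12.7870.

12.8 units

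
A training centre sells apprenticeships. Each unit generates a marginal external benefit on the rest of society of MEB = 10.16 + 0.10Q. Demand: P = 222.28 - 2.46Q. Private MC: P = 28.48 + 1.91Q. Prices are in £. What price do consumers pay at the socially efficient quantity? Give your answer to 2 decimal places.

Social marginal cost = private MC − MEB = 18.32 + 1.81Q.
Set SMC = demand: 18.32 + 1.81Q = 222.28 - 2.46Q → Q* = 47.7658.
Consumer price on the demand curve at Q*: 222.28 − 2.46×47.7658 = 104.7761.

P = £104.78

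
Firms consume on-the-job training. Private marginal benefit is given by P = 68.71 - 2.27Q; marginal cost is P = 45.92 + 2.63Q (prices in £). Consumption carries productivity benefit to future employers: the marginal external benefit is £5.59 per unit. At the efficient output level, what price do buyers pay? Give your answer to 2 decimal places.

Social marginal benefit = demand + MEB = 74.30 - 2.27Q.
Set SMB = MC: 74.30 - 2.27Q = 45.92 + 2.63Q → Q* = 5.7918.
Consumer price on the demand curve at Q*: 68.71 − 2.27×5.7918 = 55.5626.

P = £55.56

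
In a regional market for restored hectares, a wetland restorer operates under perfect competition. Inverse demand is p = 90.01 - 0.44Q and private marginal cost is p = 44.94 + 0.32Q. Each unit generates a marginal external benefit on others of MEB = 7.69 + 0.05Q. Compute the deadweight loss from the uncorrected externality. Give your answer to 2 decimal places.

DWL = 79.95

Market equilibrium (private): 44.94 + 0.32Q = 90.01 - 0.44Q → Q_m = 59.3026.
Social marginal cost = private MC − MEB = 37.25 + 0.27Q.
Set SMC = demand: 37.25 + 0.27Q = 90.01 - 0.44Q → Q* = 74.3099.
The loss is the area between SMC and demand from Q* to Q_m; with linear curves that's a triangle of height MEB(Q_m).
DWL = ½ × 15.0073 × 10.6551 = 79.9521.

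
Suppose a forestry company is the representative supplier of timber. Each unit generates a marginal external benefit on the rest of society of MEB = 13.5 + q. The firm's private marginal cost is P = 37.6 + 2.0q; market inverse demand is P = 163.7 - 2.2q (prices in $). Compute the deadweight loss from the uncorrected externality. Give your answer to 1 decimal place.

DWL = $296.0

Market equilibrium (private): 37.6 + 2.0q = 163.7 - 2.2q → q_m = 30.0238.
Social marginal cost = private MC − MEB = 24.1 + q.
Set SMC = demand: 24.1 + q = 163.7 - 2.2q → q* = 43.6250.
Height of the DWL triangle at q_m is demand(q_m) − SMC(q_m) = MEB(q_m) = 43.5238.
DWL = ½ × 13.6012 × 43.5238 = 295.9880.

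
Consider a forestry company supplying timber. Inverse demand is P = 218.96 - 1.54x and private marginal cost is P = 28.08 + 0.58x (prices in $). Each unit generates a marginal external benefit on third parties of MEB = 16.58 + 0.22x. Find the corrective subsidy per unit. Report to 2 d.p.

Social marginal cost = private MC − MEB = 11.50 + 0.36x.
Set SMC = demand: 11.50 + 0.36x = 218.96 - 1.54x → x* = 109.1895.
The Pigouvian subsidy equals MEB at x*: 16.58 + 0.22×109.1895 = 40.6017.

subsidy = $40.60 per unit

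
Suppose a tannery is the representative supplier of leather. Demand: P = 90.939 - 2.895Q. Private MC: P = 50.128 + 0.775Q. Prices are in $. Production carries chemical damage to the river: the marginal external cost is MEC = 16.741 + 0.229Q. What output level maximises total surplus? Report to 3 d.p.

Social marginal cost = private MC + MEC = 66.869 + 1.004Q.
Set SMC = demand: 66.869 + 1.004Q = 90.939 - 2.895Q → Q* = 6.1734.

Q* = 6.173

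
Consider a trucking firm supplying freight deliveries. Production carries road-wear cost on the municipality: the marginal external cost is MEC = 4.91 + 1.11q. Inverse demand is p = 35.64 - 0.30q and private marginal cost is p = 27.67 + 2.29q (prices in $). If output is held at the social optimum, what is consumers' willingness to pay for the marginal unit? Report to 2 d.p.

P = $35.39

Social marginal cost = private MC + MEC = 32.58 + 3.40q.
Set SMC = demand: 32.58 + 3.40q = 35.64 - 0.30q → q* = 0.8270.
Consumer price on the demand curve at q*: 35.64 − 0.30×0.8270 = 35.3919.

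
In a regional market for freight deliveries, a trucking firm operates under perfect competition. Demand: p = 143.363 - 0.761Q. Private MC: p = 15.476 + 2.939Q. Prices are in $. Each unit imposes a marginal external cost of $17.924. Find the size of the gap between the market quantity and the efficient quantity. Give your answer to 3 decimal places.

Market equilibrium (private): 15.476 + 2.939Q = 143.363 - 0.761Q → Q_m = 34.5641.
Social marginal cost = private MC + MEC = 33.400 + 2.939Q.
Set SMC = demand: 33.400 + 2.939Q = 143.363 - 0.761Q → Q* = 29.7197.
Gap = |34.5641 − 29.7197| = 4.8444.

4.844 units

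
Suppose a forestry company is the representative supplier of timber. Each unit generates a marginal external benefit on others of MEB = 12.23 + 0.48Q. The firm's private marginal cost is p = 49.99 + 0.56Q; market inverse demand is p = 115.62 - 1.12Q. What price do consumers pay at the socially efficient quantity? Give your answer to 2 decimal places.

P = 42.95

Social marginal cost = private MC − MEB = 37.76 + 0.08Q.
Set SMC = demand: 37.76 + 0.08Q = 115.62 - 1.12Q → Q* = 64.8833.
Consumer price on the demand curve at Q*: 115.62 − 1.12×64.8833 = 42.9507.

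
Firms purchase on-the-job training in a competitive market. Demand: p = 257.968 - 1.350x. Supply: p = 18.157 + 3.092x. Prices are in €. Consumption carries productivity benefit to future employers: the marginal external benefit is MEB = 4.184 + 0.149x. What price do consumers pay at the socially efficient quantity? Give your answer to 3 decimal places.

P = €181.240

Social marginal benefit = demand + MEB = 262.152 - 1.201x.
Set SMB = MC: 262.152 - 1.201x = 18.157 + 3.092x → x* = 56.8355.
Consumer price on the demand curve at x*: 257.968 − 1.350×56.8355 = 181.2401.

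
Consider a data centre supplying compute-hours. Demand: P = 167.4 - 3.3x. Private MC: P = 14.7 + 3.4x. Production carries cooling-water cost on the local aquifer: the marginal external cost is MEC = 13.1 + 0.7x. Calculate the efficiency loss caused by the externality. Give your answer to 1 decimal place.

DWL = 57.0

Market equilibrium (private): 14.7 + 3.4x = 167.4 - 3.3x → x_m = 22.7910.
Social marginal cost = private MC + MEC = 27.8 + 4.1x.
Set SMC = demand: 27.8 + 4.1x = 167.4 - 3.3x → x* = 18.8649.
Between x* and x_m the wedge SMC − demand runs linearly from 0 to MEC(x_m), so the loss is a triangle.
DWL = ½ × 3.9261 × 29.0537 = 57.0339.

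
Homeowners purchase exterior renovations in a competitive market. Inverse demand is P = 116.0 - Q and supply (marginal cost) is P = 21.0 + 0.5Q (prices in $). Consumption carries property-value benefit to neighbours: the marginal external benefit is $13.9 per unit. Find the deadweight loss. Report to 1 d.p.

DWL = $64.4

Market equilibrium (private): 21.0 + 0.5Q = 116.0 - Q → Q_m = 63.3333.
Social marginal benefit = demand + MEB = 129.9 - Q.
Set SMB = MC: 129.9 - Q = 21.0 + 0.5Q → Q* = 72.6000.
The loss is the area between SMB and MC from Q* to Q_m; with linear curves that's a triangle of height MEB(Q_m).
DWL = ½ × 9.2667 × 13.9000 = 64.4036.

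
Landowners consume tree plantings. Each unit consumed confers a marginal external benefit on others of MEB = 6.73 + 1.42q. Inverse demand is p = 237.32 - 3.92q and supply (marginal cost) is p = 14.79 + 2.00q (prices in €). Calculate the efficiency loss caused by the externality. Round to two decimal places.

Market equilibrium (private): 14.79 + 2.00q = 237.32 - 3.92q → q_m = 37.5895.
Social marginal benefit = demand + MEB = 244.05 - 2.50q.
Set SMB = MC: 244.05 - 2.50q = 14.79 + 2.00q → q* = 50.9467.
The loss is the area between SMB and MC from q* to q_m; with linear curves that's a triangle of height MEB(q_m).
DWL = ½ × 13.3572 × 60.1071 = 401.4313.

DWL = €401.43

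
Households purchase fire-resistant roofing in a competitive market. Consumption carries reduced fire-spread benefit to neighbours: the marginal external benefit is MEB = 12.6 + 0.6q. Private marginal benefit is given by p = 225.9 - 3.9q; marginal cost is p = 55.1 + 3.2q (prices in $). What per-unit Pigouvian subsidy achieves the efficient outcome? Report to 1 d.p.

subsidy = $29.5 per unit

Social marginal benefit = demand + MEB = 238.5 - 3.3q.
Set SMB = MC: 238.5 - 3.3q = 55.1 + 3.2q → q* = 28.2154.
The Pigouvian subsidy equals MEB at q*: 12.6 + 0.6×28.2154 = 29.5292.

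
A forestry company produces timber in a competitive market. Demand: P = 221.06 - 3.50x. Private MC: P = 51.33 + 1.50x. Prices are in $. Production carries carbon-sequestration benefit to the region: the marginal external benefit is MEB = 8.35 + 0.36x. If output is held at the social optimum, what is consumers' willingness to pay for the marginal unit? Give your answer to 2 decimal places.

Social marginal cost = private MC − MEB = 42.98 + 1.14x.
Set SMC = demand: 42.98 + 1.14x = 221.06 - 3.50x → x* = 38.3793.
Consumer price on the demand curve at x*: 221.06 − 3.50×38.3793 = 86.7325.

P = $86.73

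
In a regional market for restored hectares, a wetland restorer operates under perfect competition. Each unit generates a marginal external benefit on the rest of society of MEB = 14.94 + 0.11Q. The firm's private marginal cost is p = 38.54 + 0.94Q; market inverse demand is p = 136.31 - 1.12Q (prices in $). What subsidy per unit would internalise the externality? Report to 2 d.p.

subsidy = $21.30 per unit

Social marginal cost = private MC − MEB = 23.60 + 0.83Q.
Set SMC = demand: 23.60 + 0.83Q = 136.31 - 1.12Q → Q* = 57.8000.
The Pigouvian subsidy equals MEB at Q*: 14.94 + 0.11×57.8000 = 21.2980.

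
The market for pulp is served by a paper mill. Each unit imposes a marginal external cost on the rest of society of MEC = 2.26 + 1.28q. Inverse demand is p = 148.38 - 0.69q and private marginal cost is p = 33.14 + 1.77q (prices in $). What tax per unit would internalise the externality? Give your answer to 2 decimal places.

tax = $40.93 per unit

Social marginal cost = private MC + MEC = 35.40 + 3.05q.
Set SMC = demand: 35.40 + 3.05q = 148.38 - 0.69q → q* = 30.2086.
The Pigouvian tax equals MEC at q*: 2.26 + 1.28×30.2086 = 40.9270.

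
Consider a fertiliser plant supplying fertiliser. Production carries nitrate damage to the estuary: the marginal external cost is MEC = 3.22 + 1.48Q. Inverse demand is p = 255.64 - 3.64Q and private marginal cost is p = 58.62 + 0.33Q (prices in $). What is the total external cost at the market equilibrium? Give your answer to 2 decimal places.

Market equilibrium (private): 58.62 + 0.33Q = 255.64 - 3.64Q → Q_m = 49.6272.
Total external cost = ∫₀^{Q_m} (3.22 + 1.48Q) dQ = 3.22×49.6272 + ½×1.48×49.6272² = 1982.3152.

$1982.32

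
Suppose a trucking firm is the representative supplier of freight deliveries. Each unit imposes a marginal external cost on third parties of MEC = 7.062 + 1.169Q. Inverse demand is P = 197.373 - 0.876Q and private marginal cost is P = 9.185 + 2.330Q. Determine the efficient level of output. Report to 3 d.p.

Q* = 41.400

Social marginal cost = private MC + MEC = 16.247 + 3.499Q.
Set SMC = demand: 16.247 + 3.499Q = 197.373 - 0.876Q → Q* = 41.4002.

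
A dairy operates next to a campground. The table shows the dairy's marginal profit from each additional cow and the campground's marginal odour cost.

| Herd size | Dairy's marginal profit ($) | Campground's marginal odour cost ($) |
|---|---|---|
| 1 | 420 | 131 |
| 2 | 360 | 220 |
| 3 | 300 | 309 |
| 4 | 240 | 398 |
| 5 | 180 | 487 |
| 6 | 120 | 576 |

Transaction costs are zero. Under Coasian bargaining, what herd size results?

2

Bargaining reaches the level where marginal profit last exceeds marginal odour cost.
That holds through level 2 (360 ≥ 220) but not at 3 (300 < 309).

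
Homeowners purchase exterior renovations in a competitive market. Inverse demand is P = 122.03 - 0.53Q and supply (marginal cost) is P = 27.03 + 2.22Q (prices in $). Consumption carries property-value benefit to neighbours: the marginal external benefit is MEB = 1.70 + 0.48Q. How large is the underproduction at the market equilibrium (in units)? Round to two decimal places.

8.05 units

Market equilibrium (private): 27.03 + 2.22Q = 122.03 - 0.53Q → Q_m = 34.5455.
Social marginal benefit = demand + MEB = 123.73 - 0.05Q.
Set SMB = MC: 123.73 - 0.05Q = 27.03 + 2.22Q → Q* = 42.5991.
Gap = |34.5455 − 42.5991| = 8.0536.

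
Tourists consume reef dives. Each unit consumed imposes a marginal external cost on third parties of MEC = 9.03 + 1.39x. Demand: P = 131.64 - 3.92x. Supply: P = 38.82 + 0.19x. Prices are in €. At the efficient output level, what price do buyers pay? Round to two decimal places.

P = €71.92

Social marginal benefit = demand − MEC = 122.61 - 5.31x.
Set SMB = MC: 122.61 - 5.31x = 38.82 + 0.19x → x* = 15.2345.
Consumer price on the demand curve at x*: 131.64 − 3.92×15.2345 = 71.9208.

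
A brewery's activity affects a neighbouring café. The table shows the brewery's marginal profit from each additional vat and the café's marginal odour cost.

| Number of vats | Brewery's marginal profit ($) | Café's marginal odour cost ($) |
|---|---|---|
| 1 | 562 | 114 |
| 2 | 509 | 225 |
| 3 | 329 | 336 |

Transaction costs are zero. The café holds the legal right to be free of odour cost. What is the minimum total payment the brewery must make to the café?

Efficient level: marginal profit ≥ marginal odour cost through level 2, so k* = 2.
With the café holding the right, the brewery must at least compensate total damage at k*: 114 + 225 = 339.

$339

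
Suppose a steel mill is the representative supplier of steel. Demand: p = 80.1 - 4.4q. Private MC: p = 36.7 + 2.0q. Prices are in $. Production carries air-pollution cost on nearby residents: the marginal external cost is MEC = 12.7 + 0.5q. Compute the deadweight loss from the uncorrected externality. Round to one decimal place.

Market equilibrium (private): 36.7 + 2.0q = 80.1 - 4.4q → q_m = 6.7813.
Social marginal cost = private MC + MEC = 49.4 + 2.5q.
Set SMC = demand: 49.4 + 2.5q = 80.1 - 4.4q → q* = 4.4493.
Height of the DWL triangle at q_m is SMC(q_m) − demand(q_m) = MEC(q_m) = 16.0906.
DWL = ½ × 2.3320 × 16.0906 = 18.7616.

DWL = $18.8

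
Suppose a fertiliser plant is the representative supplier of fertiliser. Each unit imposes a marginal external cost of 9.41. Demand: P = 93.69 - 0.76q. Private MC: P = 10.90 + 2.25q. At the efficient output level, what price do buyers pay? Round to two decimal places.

Social marginal cost = private MC + MEC = 20.31 + 2.25q.
Set SMC = demand: 20.31 + 2.25q = 93.69 - 0.76q → q* = 24.3787.
Consumer price on the demand curve at q*: 93.69 − 0.76×24.3787 = 75.1622.

P = 75.16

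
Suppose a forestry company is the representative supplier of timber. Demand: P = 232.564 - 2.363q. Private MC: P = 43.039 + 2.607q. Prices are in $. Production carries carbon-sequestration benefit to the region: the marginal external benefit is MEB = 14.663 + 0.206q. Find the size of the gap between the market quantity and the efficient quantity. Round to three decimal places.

4.727 units

Market equilibrium (private): 43.039 + 2.607q = 232.564 - 2.363q → q_m = 38.1338.
Social marginal cost = private MC − MEB = 28.376 + 2.401q.
Set SMC = demand: 28.376 + 2.401q = 232.564 - 2.363q → q* = 42.8606.
Gap = |38.1338 − 42.8606| = 4.7268.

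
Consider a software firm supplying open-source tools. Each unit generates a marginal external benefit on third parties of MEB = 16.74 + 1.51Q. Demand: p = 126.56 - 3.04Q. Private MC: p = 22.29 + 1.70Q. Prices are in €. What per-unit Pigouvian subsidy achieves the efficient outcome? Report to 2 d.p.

subsidy = €73.31 per unit

Social marginal cost = private MC − MEB = 5.55 + 0.19Q.
Set SMC = demand: 5.55 + 0.19Q = 126.56 - 3.04Q → Q* = 37.4644.
The Pigouvian subsidy equals MEB at Q*: 16.74 + 1.51×37.4644 = 73.3112.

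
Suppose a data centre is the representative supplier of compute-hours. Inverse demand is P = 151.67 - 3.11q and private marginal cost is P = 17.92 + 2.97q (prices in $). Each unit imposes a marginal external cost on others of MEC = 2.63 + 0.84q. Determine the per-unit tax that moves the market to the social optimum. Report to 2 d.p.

tax = $18.55 per unit

Social marginal cost = private MC + MEC = 20.55 + 3.81q.
Set SMC = demand: 20.55 + 3.81q = 151.67 - 3.11q → q* = 18.9480.
The Pigouvian tax equals MEC at q*: 2.63 + 0.84×18.9480 = 18.5463.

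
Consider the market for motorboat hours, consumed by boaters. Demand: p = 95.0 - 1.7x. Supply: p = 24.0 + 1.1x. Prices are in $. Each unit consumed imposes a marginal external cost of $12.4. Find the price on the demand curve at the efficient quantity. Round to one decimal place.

P = $59.4

Social marginal benefit = demand − MEC = 82.6 - 1.7x.
Set SMB = MC: 82.6 - 1.7x = 24.0 + 1.1x → x* = 20.9286.
Consumer price on the demand curve at x*: 95.0 − 1.7×20.9286 = 59.4214.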